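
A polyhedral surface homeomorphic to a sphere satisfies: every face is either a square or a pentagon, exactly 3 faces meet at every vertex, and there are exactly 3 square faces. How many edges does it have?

Let x be the number of pentagons; then F = 3 + x.
Edge–face incidences: 2E = 4·3 + 5·x = 12 + 5x.
Every vertex has degree 3, so 3V = 2E.
Euler: V − E + F = 2 ⇒ (2E)/3 − E + (3 + x) = 2.
Multiply by 6: 2·(2E) − 3·(2E) + 6·(3 + x) = 12, i.e. 18 + 6x − (12 + 5x) = 12.
Collecting terms: x + 6 = 12, so x = 6.
Then 2E = 12 + 5·6 = 42, so E = 21, V = 2E/3 = 14, F = 3 + 6 = 9.

21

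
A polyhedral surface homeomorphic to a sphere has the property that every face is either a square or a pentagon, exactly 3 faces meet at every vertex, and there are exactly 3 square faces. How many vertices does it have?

14

Let x be the number of pentagons; then F = 3 + x.
Edge–face incidences: 2E = 4·3 + 5·x = 12 + 5x.
Every vertex has degree 3, so 3V = 2E.
Euler: V − E + F = 2 ⇒ (2E)/3 − E + (3 + x) = 2.
Multiply by 6: 2·(2E) − 3·(2E) + 6·(3 + x) = 12, i.e. 18 + 6x − (12 + 5x) = 12.
Collecting terms: x + 6 = 12, so x = 6.
Then 2E = 12 + 5·6 = 42, so E = 21, V = 2E/3 = 14, F = 3 + 6 = 9.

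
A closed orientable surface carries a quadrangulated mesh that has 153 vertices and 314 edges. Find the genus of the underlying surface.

3

Every face is a square and each edge borders two faces, so 4F = 2·314, giving F = 157.
χ = V − E + F = 153 − 314 + 157 = -4.
For a closed orientable surface χ = 2 − 2g, so g = (2 − (-4))/2 = 3.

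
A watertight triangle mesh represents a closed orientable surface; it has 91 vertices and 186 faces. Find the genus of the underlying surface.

2

Every face is a triangle, so 2E = 3·186 = 558, giving E = 279.
χ = V − E + F = 91 − 279 + 186 = -2.
For a closed orientable surface χ = 2 − 2g, so g = (2 − (-2))/2 = 2.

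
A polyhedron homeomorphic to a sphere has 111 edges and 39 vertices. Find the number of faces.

74

Here V − E + F = 2.
F = 2 − V + E = 2 − 39 + 111 = 74.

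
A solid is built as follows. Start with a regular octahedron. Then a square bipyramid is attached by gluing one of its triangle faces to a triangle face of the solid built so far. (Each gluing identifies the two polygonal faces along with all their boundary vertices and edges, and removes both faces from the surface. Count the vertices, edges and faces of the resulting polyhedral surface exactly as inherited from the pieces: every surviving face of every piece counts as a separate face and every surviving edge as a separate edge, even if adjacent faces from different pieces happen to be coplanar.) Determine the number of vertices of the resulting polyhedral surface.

9

A regular octahedron: V=6, E=12, F=8.
Attach a square bipyramid (V=6, E=12, F=8) along a 3-gon: merge 3 vertices and 3 edges, delete both glued faces → V=9, E=21, F=14.
Check: V − E + F = 9 − 21 + 14 = 2.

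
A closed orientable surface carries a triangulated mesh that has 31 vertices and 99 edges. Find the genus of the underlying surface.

Every face is a triangle and each edge borders two faces, so 3F = 2·99, giving F = 66.
χ = V − E + F = 31 − 99 + 66 = -2.
For a closed orientable surface χ = 2 − 2g, so g = (2 − (-2))/2 = 2.

2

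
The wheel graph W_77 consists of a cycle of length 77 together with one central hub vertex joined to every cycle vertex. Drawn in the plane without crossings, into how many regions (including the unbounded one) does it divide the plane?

W_77 has V = 77 + 1 = 78 vertices and E = 2·77 = 154 edges.
By Euler's formula F = 2 − V + E = 2 − 78 + 154 = 78.

78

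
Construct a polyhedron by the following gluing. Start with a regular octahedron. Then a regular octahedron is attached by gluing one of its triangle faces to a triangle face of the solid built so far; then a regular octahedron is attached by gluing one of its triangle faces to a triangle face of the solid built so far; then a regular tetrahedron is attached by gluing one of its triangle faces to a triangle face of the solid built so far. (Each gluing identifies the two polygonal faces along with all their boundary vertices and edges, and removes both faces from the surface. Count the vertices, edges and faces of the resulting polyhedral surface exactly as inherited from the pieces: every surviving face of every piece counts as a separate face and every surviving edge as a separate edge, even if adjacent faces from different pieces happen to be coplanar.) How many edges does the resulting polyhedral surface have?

33

A regular octahedron: V=6, E=12, F=8.
Attach a regular octahedron (V=6, E=12, F=8) along a 3-gon: merge 3 vertices and 3 edges, delete both glued faces → V=9, E=21, F=14.
Attach a regular octahedron (V=6, E=12, F=8) along a 3-gon: merge 3 vertices and 3 edges, delete both glued faces → V=12, E=30, F=20.
Attach a regular tetrahedron (V=4, E=6, F=4) along a 3-gon: merge 3 vertices and 3 edges, delete both glued faces → V=13, E=33, F=22.
Check: V − E + F = 13 − 33 + 22 = 2.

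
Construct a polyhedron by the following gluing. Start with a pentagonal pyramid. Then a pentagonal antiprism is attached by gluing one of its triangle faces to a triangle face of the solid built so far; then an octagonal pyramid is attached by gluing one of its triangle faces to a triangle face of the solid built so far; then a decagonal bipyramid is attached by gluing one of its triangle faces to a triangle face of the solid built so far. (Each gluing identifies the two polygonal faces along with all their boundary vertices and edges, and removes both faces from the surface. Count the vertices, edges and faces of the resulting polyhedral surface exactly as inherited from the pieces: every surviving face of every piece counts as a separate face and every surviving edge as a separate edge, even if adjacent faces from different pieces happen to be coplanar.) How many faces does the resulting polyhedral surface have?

41

A pentagonal pyramid: V=6, E=10, F=6.
Attach a pentagonal antiprism (V=10, E=20, F=12) along a 3-gon: merge 3 vertices and 3 edges, delete both glued faces → V=13, E=27, F=16.
Attach an octagonal pyramid (V=9, E=16, F=9) along a 3-gon: merge 3 vertices and 3 edges, delete both glued faces → V=19, E=40, F=23.
Attach a decagonal bipyramid (V=12, E=30, F=20) along a 3-gon: merge 3 vertices and 3 edges, delete both glued faces → V=28, E=67, F=41.
Check: V − E + F = 28 − 67 + 41 = 2.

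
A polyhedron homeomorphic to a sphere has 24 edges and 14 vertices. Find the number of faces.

Here V − E + F = 2.
F = 2 − V + E = 2 − 14 + 24 = 12.

12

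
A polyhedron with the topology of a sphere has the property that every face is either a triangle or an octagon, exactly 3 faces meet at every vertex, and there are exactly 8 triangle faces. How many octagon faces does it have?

Let x be the number of octagons; then F = 8 + x.
Edge–face incidences: 2E = 3·8 + 8·x = 24 + 8x.
Every vertex has degree 3, so 3V = 2E.
Euler: V − E + F = 2 ⇒ (2E)/3 − E + (8 + x) = 2.
Multiply by 6: 2·(2E) − 3·(2E) + 6·(8 + x) = 12, i.e. 48 + 6x − (24 + 8x) = 12.
Collecting terms: −2x + 24 = 12, so −2x = −12, so x = 6.
Then 2E = 24 + 8·6 = 72, so E = 36, V = 2E/3 = 24, F = 8 + 6 = 14.

6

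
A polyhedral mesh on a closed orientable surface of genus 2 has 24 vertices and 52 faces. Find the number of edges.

78

For a closed orientable surface of genus 2, χ = 2 − 2·2 = -2.
E = V + F − (-2) = 24 + 52 − (-2) = 78.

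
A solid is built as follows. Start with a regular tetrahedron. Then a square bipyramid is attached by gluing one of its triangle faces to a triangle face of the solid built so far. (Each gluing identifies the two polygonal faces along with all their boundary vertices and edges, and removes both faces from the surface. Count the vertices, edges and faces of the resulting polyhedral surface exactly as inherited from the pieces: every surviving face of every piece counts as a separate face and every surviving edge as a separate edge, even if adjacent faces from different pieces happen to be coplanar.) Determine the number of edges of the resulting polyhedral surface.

15

A regular tetrahedron: V=4, E=6, F=4.
Attach a square bipyramid (V=6, E=12, F=8) along a 3-gon: merge 3 vertices and 3 edges, delete both glued faces → V=7, E=15, F=10.
Check: V − E + F = 7 − 15 + 10 = 2.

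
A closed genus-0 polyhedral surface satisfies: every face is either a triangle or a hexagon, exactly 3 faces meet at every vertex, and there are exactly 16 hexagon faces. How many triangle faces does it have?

Let x be the number of triangles; then F = 16 + x.
Edge–face incidences: 2E = 6·16 + 3·x = 96 + 3x.
Every vertex has degree 3, so 3V = 2E.
Euler: V − E + F = 2 ⇒ (2E)/3 − E + (16 + x) = 2.
Multiply by 6: 2·(2E) − 3·(2E) + 6·(16 + x) = 12, i.e. 96 + 6x − (96 + 3x) = 12.
Collecting terms: 3x = 12, so x = 4.
Then 2E = 96 + 3·4 = 108, so E = 54, V = 2E/3 = 36, F = 16 + 4 = 20.

4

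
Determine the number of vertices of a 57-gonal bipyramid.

59

A bipyramid over an n-gon has 2n triangular faces and n + 2 vertices: V = 57 + 2 = 59, E = 3·57 = 171, F = 2·57 = 114.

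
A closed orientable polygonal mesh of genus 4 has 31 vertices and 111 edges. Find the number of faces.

74

For a closed orientable surface of genus 4, χ = 2 − 2·4 = -6.
F = -6 − V + E = -6 − 31 + 111 = 74.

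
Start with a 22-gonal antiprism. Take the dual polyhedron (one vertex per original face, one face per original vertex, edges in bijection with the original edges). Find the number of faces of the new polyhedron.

The base solid has V = 44, E = 88, F = 46.
The dual swaps V and F and preserves E: V′ = F = 46, E′ = E = 88, F′ = V = 44.

44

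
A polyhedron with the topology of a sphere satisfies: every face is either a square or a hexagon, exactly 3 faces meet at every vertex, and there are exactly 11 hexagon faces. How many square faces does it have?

6

Let x be the number of squares; then F = 11 + x.
Edge–face incidences: 2E = 6·11 + 4·x = 66 + 4x.
Every vertex has degree 3, so 3V = 2E.
Euler: V − E + F = 2 ⇒ (2E)/3 − E + (11 + x) = 2.
Multiply by 6: 2·(2E) − 3·(2E) + 6·(11 + x) = 12, i.e. 66 + 6x − (66 + 4x) = 12.
Collecting terms: 2x = 12, so x = 6.
Then 2E = 66 + 4·6 = 90, so E = 45, V = 2E/3 = 30, F = 11 + 6 = 17.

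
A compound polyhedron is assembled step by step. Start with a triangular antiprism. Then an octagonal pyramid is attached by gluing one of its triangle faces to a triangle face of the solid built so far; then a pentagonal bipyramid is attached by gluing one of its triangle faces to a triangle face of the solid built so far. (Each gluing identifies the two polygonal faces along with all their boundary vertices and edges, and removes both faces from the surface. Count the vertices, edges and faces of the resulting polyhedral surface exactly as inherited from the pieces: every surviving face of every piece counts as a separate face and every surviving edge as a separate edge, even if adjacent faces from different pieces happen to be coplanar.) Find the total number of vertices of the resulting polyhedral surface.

A triangular antiprism: V=6, E=12, F=8.
Attach an octagonal pyramid (V=9, E=16, F=9) along a 3-gon: merge 3 vertices and 3 edges, delete both glued faces → V=12, E=25, F=15.
Attach a pentagonal bipyramid (V=7, E=15, F=10) along a 3-gon: merge 3 vertices and 3 edges, delete both glued faces → V=16, E=37, F=23.
Check: V − E + F = 16 − 37 + 23 = 2.

16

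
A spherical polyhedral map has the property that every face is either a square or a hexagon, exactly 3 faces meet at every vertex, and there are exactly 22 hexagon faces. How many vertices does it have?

52

Let x be the number of squares; then F = 22 + x.
Edge–face incidences: 2E = 6·22 + 4·x = 132 + 4x.
Every vertex has degree 3, so 3V = 2E.
Euler: V − E + F = 2 ⇒ (2E)/3 − E + (22 + x) = 2.
Multiply by 6: 2·(2E) − 3·(2E) + 6·(22 + x) = 12, i.e. 132 + 6x − (132 + 4x) = 12.
Collecting terms: 2x = 12, so x = 6.
Then 2E = 132 + 4·6 = 156, so E = 78, V = 2E/3 = 52, F = 22 + 6 = 28.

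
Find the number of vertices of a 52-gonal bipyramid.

54

A bipyramid over an n-gon has 2n triangular faces and n + 2 vertices: V = 52 + 2 = 54, E = 3·52 = 156, F = 2·52 = 104.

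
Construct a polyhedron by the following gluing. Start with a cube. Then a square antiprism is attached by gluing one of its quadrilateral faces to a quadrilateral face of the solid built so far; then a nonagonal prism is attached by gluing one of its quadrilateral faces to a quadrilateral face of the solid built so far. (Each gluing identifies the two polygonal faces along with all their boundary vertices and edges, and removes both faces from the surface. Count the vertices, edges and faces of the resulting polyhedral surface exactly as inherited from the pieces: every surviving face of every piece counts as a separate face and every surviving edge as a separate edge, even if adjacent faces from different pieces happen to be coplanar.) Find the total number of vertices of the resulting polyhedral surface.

A cube: V=8, E=12, F=6.
Attach a square antiprism (V=8, E=16, F=10) along a 4-gon: merge 4 vertices and 4 edges, delete both glued faces → V=12, E=24, F=14.
Attach a nonagonal prism (V=18, E=27, F=11) along a 4-gon: merge 4 vertices and 4 edges, delete both glued faces → V=26, E=47, F=23.
Check: V − E + F = 26 − 47 + 23 = 2.

26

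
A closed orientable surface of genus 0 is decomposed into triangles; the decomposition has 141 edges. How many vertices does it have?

χ = 2 − 2·0 = 2, and every face is a triangle so 3F = 2E.
F = 2E/3 = 94. Then V = 2 + E − F = 2 + 141 − 94 = 49.

49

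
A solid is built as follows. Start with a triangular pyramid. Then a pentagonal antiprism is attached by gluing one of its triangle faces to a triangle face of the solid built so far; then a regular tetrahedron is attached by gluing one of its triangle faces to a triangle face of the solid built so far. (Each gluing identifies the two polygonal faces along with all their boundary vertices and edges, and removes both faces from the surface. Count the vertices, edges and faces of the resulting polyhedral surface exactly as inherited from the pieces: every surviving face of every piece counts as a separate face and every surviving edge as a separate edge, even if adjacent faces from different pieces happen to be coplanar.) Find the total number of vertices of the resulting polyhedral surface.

12

A triangular pyramid: V=4, E=6, F=4.
Attach a pentagonal antiprism (V=10, E=20, F=12) along a 3-gon: merge 3 vertices and 3 edges, delete both glued faces → V=11, E=23, F=14.
Attach a regular tetrahedron (V=4, E=6, F=4) along a 3-gon: merge 3 vertices and 3 edges, delete both glued faces → V=12, E=26, F=16.
Check: V − E + F = 12 − 26 + 16 = 2.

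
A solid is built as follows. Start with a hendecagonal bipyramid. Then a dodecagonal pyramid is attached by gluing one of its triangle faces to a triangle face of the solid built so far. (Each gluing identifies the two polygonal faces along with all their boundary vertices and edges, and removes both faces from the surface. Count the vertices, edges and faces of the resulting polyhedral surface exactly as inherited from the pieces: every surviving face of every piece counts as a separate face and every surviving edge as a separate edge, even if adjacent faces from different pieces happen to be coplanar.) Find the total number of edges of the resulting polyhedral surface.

54

A hendecagonal bipyramid: V=13, E=33, F=22.
Attach a dodecagonal pyramid (V=13, E=24, F=13) along a 3-gon: merge 3 vertices and 3 edges, delete both glued faces → V=23, E=54, F=33.
Check: V − E + F = 23 − 54 + 33 = 2.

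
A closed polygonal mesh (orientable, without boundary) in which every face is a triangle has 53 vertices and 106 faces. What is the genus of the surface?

1

Every face is a triangle, so 2E = 3·106 = 318, giving E = 159.
χ = V − E + F = 53 − 159 + 106 = 0.
For a closed orientable surface χ = 2 − 2g, so g = (2 − (0))/2 = 1.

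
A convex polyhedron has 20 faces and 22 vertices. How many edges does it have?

Here V − E + F = 2.
E = V + F − (2) = 22 + 20 − (2) = 40.

40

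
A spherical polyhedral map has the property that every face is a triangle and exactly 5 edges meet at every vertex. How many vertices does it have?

12

Each face has 3 edges and each edge borders two faces, so 2E = 3F.
Each vertex has degree 5, so 5V = 2E and hence V = 3F/5.
Euler: V − E + F = 2 ⇒ (3F/5) − (3F/2) + F = 2.
Multiply by 10: (6 − 15 + 10)F = 20, i.e. 1F = 20.
So F = 20, E = 3·20/2 = 30, V = 3·20/5 = 12.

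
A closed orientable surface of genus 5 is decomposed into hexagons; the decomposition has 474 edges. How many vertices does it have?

308

χ = 2 − 2·5 = -8, and every face is a hexagon so 6F = 2E.
F = 2E/6 = 158. Then V = -8 + E − F = -8 + 474 − 158 = 308.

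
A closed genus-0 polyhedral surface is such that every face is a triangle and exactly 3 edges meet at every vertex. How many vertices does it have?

Each face has 3 edges and each edge borders two faces, so 2E = 3F.
Each vertex has degree 3, so 3V = 2E and hence V = 3F/3.
Euler: V − E + F = 2 ⇒ (3F/3) − (3F/2) + F = 2.
Multiply by 6: (6 − 9 + 6)F = 12, i.e. 3F = 12.
So F = 4, E = 3·4/2 = 6, V = 3·4/3 = 4.

4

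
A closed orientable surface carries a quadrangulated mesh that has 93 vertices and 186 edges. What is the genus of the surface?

Every face is a square and each edge borders two faces, so 4F = 2·186, giving F = 93.
χ = V − E + F = 93 − 186 + 93 = 0.
For a closed orientable surface χ = 2 − 2g, so g = (2 − (0))/2 = 1.

1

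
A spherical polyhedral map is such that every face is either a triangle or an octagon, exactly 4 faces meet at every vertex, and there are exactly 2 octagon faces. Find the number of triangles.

16

Let x be the number of triangles; then F = 2 + x.
Edge–face incidences: 2E = 8·2 + 3·x = 16 + 3x.
Every vertex has degree 4, so 4V = 2E.
Euler: V − E + F = 2 ⇒ (2E)/4 − E + (2 + x) = 2.
Multiply by 8: 2·(2E) − 4·(2E) + 8·(2 + x) = 16, i.e. 16 + 8x − 2·(16 + 3x) = 16.
Collecting terms: 2x − 16 = 16, so 2x = 32, so x = 16.
Then 2E = 16 + 3·16 = 64, so E = 32, V = 2E/4 = 16, F = 2 + 16 = 18.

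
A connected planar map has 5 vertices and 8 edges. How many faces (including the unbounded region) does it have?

Euler's formula for a connected plane graph: V − E + F = 2, so F = 2 − 5 + 8 = 5.

5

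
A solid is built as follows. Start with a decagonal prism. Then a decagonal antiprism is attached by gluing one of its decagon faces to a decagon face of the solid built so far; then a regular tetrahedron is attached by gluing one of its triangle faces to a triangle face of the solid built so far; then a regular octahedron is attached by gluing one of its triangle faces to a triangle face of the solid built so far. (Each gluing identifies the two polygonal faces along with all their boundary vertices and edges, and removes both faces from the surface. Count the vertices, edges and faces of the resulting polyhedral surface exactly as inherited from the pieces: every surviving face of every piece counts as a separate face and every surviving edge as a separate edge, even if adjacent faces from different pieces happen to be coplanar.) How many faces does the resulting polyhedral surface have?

A decagonal prism: V=20, E=30, F=12.
Attach a decagonal antiprism (V=20, E=40, F=22) along a 10-gon: merge 10 vertices and 10 edges, delete both glued faces → V=30, E=60, F=32.
Attach a regular tetrahedron (V=4, E=6, F=4) along a 3-gon: merge 3 vertices and 3 edges, delete both glued faces → V=31, E=63, F=34.
Attach a regular octahedron (V=6, E=12, F=8) along a 3-gon: merge 3 vertices and 3 edges, delete both glued faces → V=34, E=72, F=40.
Check: V − E + F = 34 − 72 + 40 = 2.

40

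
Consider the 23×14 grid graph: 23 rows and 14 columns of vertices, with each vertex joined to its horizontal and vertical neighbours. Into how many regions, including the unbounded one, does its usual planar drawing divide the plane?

The grid has V = 23·14 = 322 vertices and E = 23·13 + 14·22 = 607 edges.
F = 2 − V + E = 2 − 322 + 607 = 287.

287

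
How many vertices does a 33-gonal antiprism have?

An antiprism on an n-gon has two n-gon caps and 2n triangles: V = 2·33 = 66, E = 4·33 = 132, F = 2·33 + 2 = 68.

66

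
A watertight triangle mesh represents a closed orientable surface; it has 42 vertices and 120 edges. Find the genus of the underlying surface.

Every face is a triangle and each edge borders two faces, so 3F = 2·120, giving F = 80.
χ = V − E + F = 42 − 120 + 80 = 2.
For a closed orientable surface χ = 2 − 2g, so g = (2 − (2))/2 = 0.

0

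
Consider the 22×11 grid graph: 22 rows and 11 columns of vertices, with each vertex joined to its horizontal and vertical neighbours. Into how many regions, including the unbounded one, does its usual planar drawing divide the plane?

211

The grid has V = 22·11 = 242 vertices and E = 22·10 + 11·21 = 451 edges.
F = 2 − V + E = 2 − 242 + 451 = 211.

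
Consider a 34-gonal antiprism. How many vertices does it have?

68

An antiprism on an n-gon has two n-gon caps and 2n triangles: V = 2·34 = 68, E = 4·34 = 136, F = 2·34 + 2 = 70.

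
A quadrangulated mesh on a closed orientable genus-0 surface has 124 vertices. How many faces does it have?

122

χ = 2 − 2·0 = 2, and every face is a square so 4F = 2E.
V − E + F = 2 with E = 4F/2 gives 124 − (4/2 − 1)·F = 2, so F = 122 and E = 244.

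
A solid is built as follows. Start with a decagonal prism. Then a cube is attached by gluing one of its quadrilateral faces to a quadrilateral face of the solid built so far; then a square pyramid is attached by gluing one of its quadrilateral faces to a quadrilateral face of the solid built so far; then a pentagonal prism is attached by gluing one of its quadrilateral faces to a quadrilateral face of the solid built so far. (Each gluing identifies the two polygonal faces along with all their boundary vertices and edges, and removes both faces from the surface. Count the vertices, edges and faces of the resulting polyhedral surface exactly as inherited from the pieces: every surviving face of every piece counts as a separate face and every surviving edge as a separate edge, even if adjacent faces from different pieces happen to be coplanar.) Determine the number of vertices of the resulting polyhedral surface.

A decagonal prism: V=20, E=30, F=12.
Attach a cube (V=8, E=12, F=6) along a 4-gon: merge 4 vertices and 4 edges, delete both glued faces → V=24, E=38, F=16.
Attach a square pyramid (V=5, E=8, F=5) along a 4-gon: merge 4 vertices and 4 edges, delete both glued faces → V=25, E=42, F=19.
Attach a pentagonal prism (V=10, E=15, F=7) along a 4-gon: merge 4 vertices and 4 edges, delete both glued faces → V=31, E=53, F=24.
Check: V − E + F = 31 − 53 + 24 = 2.

31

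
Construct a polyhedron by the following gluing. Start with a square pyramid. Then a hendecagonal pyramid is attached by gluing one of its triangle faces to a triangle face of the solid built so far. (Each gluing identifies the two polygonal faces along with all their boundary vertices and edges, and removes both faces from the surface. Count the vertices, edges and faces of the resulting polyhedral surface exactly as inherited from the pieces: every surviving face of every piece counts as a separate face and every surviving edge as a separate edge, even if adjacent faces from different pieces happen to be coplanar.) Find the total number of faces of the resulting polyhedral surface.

15

A square pyramid: V=5, E=8, F=5.
Attach a hendecagonal pyramid (V=12, E=22, F=12) along a 3-gon: merge 3 vertices and 3 edges, delete both glued faces → V=14, E=27, F=15.
Check: V − E + F = 14 − 27 + 15 = 2.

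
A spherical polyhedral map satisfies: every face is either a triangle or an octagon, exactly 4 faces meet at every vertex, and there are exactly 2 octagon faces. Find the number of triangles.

Let x be the number of triangles; then F = 2 + x.
Edge–face incidences: 2E = 8·2 + 3·x = 16 + 3x.
Every vertex has degree 4, so 4V = 2E.
Euler: V − E + F = 2 ⇒ (2E)/4 − E + (2 + x) = 2.
Multiply by 8: 2·(2E) − 4·(2E) + 8·(2 + x) = 16, i.e. 16 + 8x − 2·(16 + 3x) = 16.
Collecting terms: 2x − 16 = 16, so 2x = 32, so x = 16.
Then 2E = 16 + 3·16 = 64, so E = 32, V = 2E/4 = 16, F = 2 + 16 = 18.

16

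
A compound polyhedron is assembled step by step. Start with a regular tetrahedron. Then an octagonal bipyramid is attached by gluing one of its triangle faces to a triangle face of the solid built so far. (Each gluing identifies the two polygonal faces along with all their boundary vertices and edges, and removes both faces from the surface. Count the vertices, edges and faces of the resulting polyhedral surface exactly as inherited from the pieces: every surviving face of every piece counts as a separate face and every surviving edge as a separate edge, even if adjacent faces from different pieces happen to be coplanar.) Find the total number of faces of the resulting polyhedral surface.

A regular tetrahedron: V=4, E=6, F=4.
Attach an octagonal bipyramid (V=10, E=24, F=16) along a 3-gon: merge 3 vertices and 3 edges, delete both glued faces → V=11, E=27, F=18.
Check: V − E + F = 11 − 27 + 18 = 2.

18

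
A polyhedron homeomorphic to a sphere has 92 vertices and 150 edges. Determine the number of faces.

60

Here V − E + F = 2.
F = 2 − V + E = 2 − 92 + 150 = 60.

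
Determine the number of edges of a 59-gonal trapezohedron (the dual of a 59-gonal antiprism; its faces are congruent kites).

The n-trapezohedron (dual of the n-antiprism) has V = 2·59 + 2 = 120, E = 4·59 = 236, F = 2·59 = 118.

236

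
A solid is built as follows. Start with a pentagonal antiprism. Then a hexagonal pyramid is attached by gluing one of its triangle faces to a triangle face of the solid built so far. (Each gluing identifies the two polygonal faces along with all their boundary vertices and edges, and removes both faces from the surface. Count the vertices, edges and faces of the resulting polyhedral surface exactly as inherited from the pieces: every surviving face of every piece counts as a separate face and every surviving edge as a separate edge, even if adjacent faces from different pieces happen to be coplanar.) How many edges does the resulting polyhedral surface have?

29

A pentagonal antiprism: V=10, E=20, F=12.
Attach a hexagonal pyramid (V=7, E=12, F=7) along a 3-gon: merge 3 vertices and 3 edges, delete both glued faces → V=14, E=29, F=17.
Check: V − E + F = 14 − 29 + 17 = 2.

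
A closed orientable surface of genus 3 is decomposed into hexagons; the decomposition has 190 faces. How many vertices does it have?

376

χ = 2 − 2·3 = -4, and every face is a hexagon so 6F = 2E.
E = 6·190/2 = 570. Then V = -4 + E − F = -4 + 570 − 190 = 376.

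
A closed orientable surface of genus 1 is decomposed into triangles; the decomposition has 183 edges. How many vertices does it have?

χ = 2 − 2·1 = 0, and every face is a triangle so 3F = 2E.
F = 2E/3 = 122. Then V = 0 + E − F = 0 + 183 − 122 = 61.

61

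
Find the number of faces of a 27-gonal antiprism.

56

An antiprism on an n-gon has two n-gon caps and 2n triangles: V = 2·27 = 54, E = 4·27 = 108, F = 2·27 + 2 = 56.
Check: V − E + F = 54 − 108 + 56 = 2.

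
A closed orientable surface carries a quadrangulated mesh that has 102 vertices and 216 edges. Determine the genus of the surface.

Every face is a square and each edge borders two faces, so 4F = 2·216, giving F = 108.
χ = V − E + F = 102 − 216 + 108 = -6.
For a closed orientable surface χ = 2 − 2g, so g = (2 − (-6))/2 = 4.

4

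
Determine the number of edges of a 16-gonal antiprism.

64

An antiprism on an n-gon has two n-gon caps and 2n triangles: V = 2·16 = 32, E = 4·16 = 64, F = 2·16 + 2 = 34.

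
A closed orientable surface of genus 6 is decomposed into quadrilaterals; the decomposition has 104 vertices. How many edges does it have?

χ = 2 − 2·6 = -10, and every face is a square so 4F = 2E.
V − E + F = -10 with E = 4F/2 gives 104 − (4/2 − 1)·F = -10, so F = 114 and E = 228.

228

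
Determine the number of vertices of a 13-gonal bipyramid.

15

A bipyramid over an n-gon has 2n triangular faces and n + 2 vertices: V = 13 + 2 = 15, E = 3·13 = 39, F = 2·13 = 26.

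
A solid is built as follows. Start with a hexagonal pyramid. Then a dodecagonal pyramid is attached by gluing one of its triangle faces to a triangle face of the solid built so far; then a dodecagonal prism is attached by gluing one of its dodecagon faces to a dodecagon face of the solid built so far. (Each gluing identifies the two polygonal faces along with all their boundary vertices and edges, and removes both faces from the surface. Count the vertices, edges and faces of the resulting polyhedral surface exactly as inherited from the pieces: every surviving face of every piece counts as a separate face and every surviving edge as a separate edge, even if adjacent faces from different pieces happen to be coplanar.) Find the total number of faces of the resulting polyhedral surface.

A hexagonal pyramid: V=7, E=12, F=7.
Attach a dodecagonal pyramid (V=13, E=24, F=13) along a 3-gon: merge 3 vertices and 3 edges, delete both glued faces → V=17, E=33, F=18.
Attach a dodecagonal prism (V=24, E=36, F=14) along a 12-gon: merge 12 vertices and 12 edges, delete both glued faces → V=29, E=57, F=30.
Check: V − E + F = 29 − 57 + 30 = 2.

30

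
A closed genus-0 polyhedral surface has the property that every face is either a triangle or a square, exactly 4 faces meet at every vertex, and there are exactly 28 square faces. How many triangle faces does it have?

8

Let x be the number of triangles; then F = 28 + x.
Edge–face incidences: 2E = 4·28 + 3·x = 112 + 3x.
Every vertex has degree 4, so 4V = 2E.
Euler: V − E + F = 2 ⇒ (2E)/4 − E + (28 + x) = 2.
Multiply by 8: 2·(2E) − 4·(2E) + 8·(28 + x) = 16, i.e. 224 + 8x − 2·(112 + 3x) = 16.
Collecting terms: 2x = 16, so x = 8.
Then 2E = 112 + 3·8 = 136, so E = 68, V = 2E/4 = 34, F = 28 + 8 = 36.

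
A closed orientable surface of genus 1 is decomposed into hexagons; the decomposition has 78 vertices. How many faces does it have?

χ = 2 − 2·1 = 0, and every face is a hexagon so 6F = 2E.
V − E + F = 0 with E = 6F/2 gives 78 − (6/2 − 1)·F = 0, so F = 39 and E = 117.

39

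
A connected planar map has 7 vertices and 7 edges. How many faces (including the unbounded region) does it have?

Euler's formula for a connected plane graph: V − E + F = 2, so F = 2 − 7 + 7 = 2.

2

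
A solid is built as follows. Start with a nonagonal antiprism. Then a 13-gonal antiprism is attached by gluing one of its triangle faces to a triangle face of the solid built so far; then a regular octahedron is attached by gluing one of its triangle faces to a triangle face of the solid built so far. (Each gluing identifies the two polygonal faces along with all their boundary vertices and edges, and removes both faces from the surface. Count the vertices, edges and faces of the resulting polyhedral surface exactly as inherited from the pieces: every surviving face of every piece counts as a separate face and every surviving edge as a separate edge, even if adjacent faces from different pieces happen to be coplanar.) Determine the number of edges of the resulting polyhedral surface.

A nonagonal antiprism: V=18, E=36, F=20.
Attach a 13-gonal antiprism (V=26, E=52, F=28) along a 3-gon: merge 3 vertices and 3 edges, delete both glued faces → V=41, E=85, F=46.
Attach a regular octahedron (V=6, E=12, F=8) along a 3-gon: merge 3 vertices and 3 edges, delete both glued faces → V=44, E=94, F=52.
Check: V − E + F = 44 − 94 + 52 = 2.

94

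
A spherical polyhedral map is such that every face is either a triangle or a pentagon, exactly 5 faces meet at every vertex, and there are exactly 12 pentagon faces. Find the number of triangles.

Let x be the number of triangles; then F = 12 + x.
Edge–face incidences: 2E = 5·12 + 3·x = 60 + 3x.
Every vertex has degree 5, so 5V = 2E.
Euler: V − E + F = 2 ⇒ (2E)/5 − E + (12 + x) = 2.
Multiply by 10: 2·(2E) − 5·(2E) + 10·(12 + x) = 20, i.e. 120 + 10x − 3·(60 + 3x) = 20.
Collecting terms: x − 60 = 20, so x = 80.
Then 2E = 60 + 3·80 = 300, so E = 150, V = 2E/5 = 60, F = 12 + 80 = 92.

80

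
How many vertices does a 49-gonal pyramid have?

A pyramid on an n-gon base has one n-gon and n triangles: V = 49 + 1 = 50, E = 2·49 = 98, F = 49 + 1 = 50.

50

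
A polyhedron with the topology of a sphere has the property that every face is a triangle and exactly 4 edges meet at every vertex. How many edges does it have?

Each face has 3 edges and each edge borders two faces, so 2E = 3F.
Each vertex has degree 4, so 4V = 2E and hence V = 3F/4.
Euler: V − E + F = 2 ⇒ (3F/4) − (3F/2) + F = 2.
Multiply by 8: (6 − 12 + 8)F = 16, i.e. 2F = 16.
So F = 8, E = 3·8/2 = 12, V = 3·8/4 = 6.

12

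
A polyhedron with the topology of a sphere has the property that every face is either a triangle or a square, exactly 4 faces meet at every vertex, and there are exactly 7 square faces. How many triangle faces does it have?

8

Let x be the number of triangles; then F = 7 + x.
Edge–face incidences: 2E = 4·7 + 3·x = 28 + 3x.
Every vertex has degree 4, so 4V = 2E.
Euler: V − E + F = 2 ⇒ (2E)/4 − E + (7 + x) = 2.
Multiply by 8: 2·(2E) − 4·(2E) + 8·(7 + x) = 16, i.e. 56 + 8x − 2·(28 + 3x) = 16.
Collecting terms: 2x = 16, so x = 8.
Then 2E = 28 + 3·8 = 52, so E = 26, V = 2E/4 = 13, F = 7 + 8 = 15.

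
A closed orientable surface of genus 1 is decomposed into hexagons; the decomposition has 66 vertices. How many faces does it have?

33

χ = 2 − 2·1 = 0, and every face is a hexagon so 6F = 2E.
V − E + F = 0 with E = 6F/2 gives 66 − (6/2 − 1)·F = 0, so F = 33 and E = 99.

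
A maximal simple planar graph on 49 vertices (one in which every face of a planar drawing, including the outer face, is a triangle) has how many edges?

In a plane triangulation 3F = 2E and V − E + F = 2, so E = 3V − 6 = 3·49 − 6 = 141.

141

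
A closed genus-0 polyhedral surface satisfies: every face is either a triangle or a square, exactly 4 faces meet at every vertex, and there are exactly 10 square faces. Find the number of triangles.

Let x be the number of triangles; then F = 10 + x.
Edge–face incidences: 2E = 4·10 + 3·x = 40 + 3x.
Every vertex has degree 4, so 4V = 2E.
Euler: V − E + F = 2 ⇒ (2E)/4 − E + (10 + x) = 2.
Multiply by 8: 2·(2E) − 4·(2E) + 8·(10 + x) = 16, i.e. 80 + 8x − 2·(40 + 3x) = 16.
Collecting terms: 2x = 16, so x = 8.
Then 2E = 40 + 3·8 = 64, so E = 32, V = 2E/4 = 16, F = 10 + 8 = 18.

8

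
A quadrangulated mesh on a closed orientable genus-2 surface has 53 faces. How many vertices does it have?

51

χ = 2 − 2·2 = -2, and every face is a square so 4F = 2E.
E = 4·53/2 = 106. Then V = -2 + E − F = -2 + 106 − 53 = 51.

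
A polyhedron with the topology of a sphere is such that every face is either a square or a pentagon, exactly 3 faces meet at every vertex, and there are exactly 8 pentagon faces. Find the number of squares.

Let x be the number of squares; then F = 8 + x.
Edge–face incidences: 2E = 5·8 + 4·x = 40 + 4x.
Every vertex has degree 3, so 3V = 2E.
Euler: V − E + F = 2 ⇒ (2E)/3 − E + (8 + x) = 2.
Multiply by 6: 2·(2E) − 3·(2E) + 6·(8 + x) = 12, i.e. 48 + 6x − (40 + 4x) = 12.
Collecting terms: 2x + 8 = 12, so 2x = 4, so x = 2.
Then 2E = 40 + 4·2 = 48, so E = 24, V = 2E/3 = 16, F = 8 + 2 = 10.

2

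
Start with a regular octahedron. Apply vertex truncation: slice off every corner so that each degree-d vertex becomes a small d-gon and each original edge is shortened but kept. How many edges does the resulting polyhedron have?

36

The base solid has V = 6, E = 12, F = 8.
Truncation replaces each original edge-end by a new vertex, so V′ = 2E = 24.
Each original edge survives, and each old vertex of degree d contributes d new edges; summing degrees gives Σd = 2E, so E′ = E + 2E = 3E = 36.
Each original face survives and each original vertex becomes one new face: F′ = F + V = 14.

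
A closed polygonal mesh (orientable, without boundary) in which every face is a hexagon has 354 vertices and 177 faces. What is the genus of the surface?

1

Every face is a hexagon, so 2E = 6·177 = 1062, giving E = 531.
χ = V − E + F = 354 − 531 + 177 = 0.
For a closed orientable surface χ = 2 − 2g, so g = (2 − (0))/2 = 1.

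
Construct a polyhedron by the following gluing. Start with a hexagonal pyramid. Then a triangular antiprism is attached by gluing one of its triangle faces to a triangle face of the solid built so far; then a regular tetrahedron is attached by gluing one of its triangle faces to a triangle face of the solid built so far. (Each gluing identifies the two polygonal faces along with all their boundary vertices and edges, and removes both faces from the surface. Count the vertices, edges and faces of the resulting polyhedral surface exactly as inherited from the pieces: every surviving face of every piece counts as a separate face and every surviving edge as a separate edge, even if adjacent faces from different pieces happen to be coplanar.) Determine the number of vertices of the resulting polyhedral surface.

11

A hexagonal pyramid: V=7, E=12, F=7.
Attach a triangular antiprism (V=6, E=12, F=8) along a 3-gon: merge 3 vertices and 3 edges, delete both glued faces → V=10, E=21, F=13.
Attach a regular tetrahedron (V=4, E=6, F=4) along a 3-gon: merge 3 vertices and 3 edges, delete both glued faces → V=11, E=24, F=15.
Check: V − E + F = 11 − 24 + 15 = 2.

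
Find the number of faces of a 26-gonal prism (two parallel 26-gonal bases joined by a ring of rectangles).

28

A prism on an n-gon has two n-gon bases and n rectangular sides: V = 2·26 = 52, E = 3·26 = 78, F = 26 + 2 = 28.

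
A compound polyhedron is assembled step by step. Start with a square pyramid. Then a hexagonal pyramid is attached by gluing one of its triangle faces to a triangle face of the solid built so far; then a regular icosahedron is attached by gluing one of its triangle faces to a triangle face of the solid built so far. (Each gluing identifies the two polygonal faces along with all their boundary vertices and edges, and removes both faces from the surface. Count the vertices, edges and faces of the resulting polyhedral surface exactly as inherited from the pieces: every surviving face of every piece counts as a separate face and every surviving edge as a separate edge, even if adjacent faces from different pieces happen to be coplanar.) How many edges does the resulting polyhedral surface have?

44

A square pyramid: V=5, E=8, F=5.
Attach a hexagonal pyramid (V=7, E=12, F=7) along a 3-gon: merge 3 vertices and 3 edges, delete both glued faces → V=9, E=17, F=10.
Attach a regular icosahedron (V=12, E=30, F=20) along a 3-gon: merge 3 vertices and 3 edges, delete both glued faces → V=18, E=44, F=28.
Check: V − E + F = 18 − 44 + 28 = 2.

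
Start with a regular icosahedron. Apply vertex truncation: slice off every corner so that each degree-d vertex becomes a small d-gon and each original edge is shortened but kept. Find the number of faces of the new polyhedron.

32

The base solid has V = 12, E = 30, F = 20.
Truncation replaces each original edge-end by a new vertex, so V′ = 2E = 60.
Each original edge survives, and each old vertex of degree d contributes d new edges; summing degrees gives Σd = 2E, so E′ = E + 2E = 3E = 90.
Each original face survives and each original vertex becomes one new face: F′ = F + V = 32.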